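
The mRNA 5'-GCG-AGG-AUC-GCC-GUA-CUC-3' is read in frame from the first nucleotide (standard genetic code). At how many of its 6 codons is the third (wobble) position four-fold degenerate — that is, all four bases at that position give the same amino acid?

4

Codon 1 GCG (Ala): third position 4-fold.
Codon 2 AGG (Arg): third position 2-fold.
Codon 3 AUC (Ile): third position 3-fold.
Codon 4 GCC (Ala): third position 4-fold.
Codon 5 GUA (Val): third position 4-fold.
Codon 6 CUC (Leu): third position 4-fold.
Four-fold degenerate third positions: 4.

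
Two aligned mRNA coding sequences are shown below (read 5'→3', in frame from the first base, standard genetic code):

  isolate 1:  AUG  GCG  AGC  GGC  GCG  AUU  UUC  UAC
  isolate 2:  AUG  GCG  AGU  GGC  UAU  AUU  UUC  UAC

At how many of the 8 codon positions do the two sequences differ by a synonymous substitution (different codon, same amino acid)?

1

Codon 1: AUG Met / AUG Met — identical.
Codon 2: GCG Ala / GCG Ala — identical.
Codon 3: AGC Ser / AGU Ser — synonymous.
Codon 4: GGC Gly / GGC Gly — identical.
Codon 5: GCG Ala / UAU Tyr — nonsynonymous.
Codon 6: AUU Ile / AUU Ile — identical.
Codon 7: UUC Phe / UUC Phe — identical.
Codon 8: UAC Tyr / UAC Tyr — identical.
Synonymous differences: 1.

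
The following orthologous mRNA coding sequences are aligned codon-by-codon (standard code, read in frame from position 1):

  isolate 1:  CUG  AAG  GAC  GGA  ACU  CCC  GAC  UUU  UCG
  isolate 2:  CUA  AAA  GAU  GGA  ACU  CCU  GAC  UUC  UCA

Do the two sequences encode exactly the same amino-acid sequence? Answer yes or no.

Codon 1: CUG Leu / CUA Leu — synonymous.
Codon 2: AAG Lys / AAA Lys — synonymous.
Codon 3: GAC Asp / GAU Asp — synonymous.
Codon 4: GGA Gly / GGA Gly — identical.
Codon 5: ACU Thr / ACU Thr — identical.
Codon 6: CCC Pro / CCU Pro — synonymous.
Codon 7: GAC Asp / GAC Asp — identical.
Codon 8: UUU Phe / UUC Phe — synonymous.
Codon 9: UCG Ser / UCA Ser — synonymous.
Nonsynonymous differences: 0 → same protein.

yes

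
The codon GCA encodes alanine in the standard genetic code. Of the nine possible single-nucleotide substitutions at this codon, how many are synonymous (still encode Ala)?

Position 1: none → 0 synonymous.
Position 2: none → 0 synonymous.
Position 3: GCU, GCC, GCG → 3 synonymous.
Total: 0 + 0 + 3 = 3.

3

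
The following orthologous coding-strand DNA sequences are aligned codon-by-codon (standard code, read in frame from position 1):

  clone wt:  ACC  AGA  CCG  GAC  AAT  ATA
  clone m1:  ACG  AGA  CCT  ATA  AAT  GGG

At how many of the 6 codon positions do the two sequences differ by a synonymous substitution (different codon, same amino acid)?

2

Codon 1: ACC Thr / ACG Thr — synonymous.
Codon 2: AGA Arg / AGA Arg — identical.
Codon 3: CCG Pro / CCT Pro — synonymous.
Codon 4: GAC Asp / ATA Ile — nonsynonymous.
Codon 5: AAT Asn / AAT Asn — identical.
Codon 6: ATA Ile / GGG Gly — nonsynonymous.
Synonymous differences: 2.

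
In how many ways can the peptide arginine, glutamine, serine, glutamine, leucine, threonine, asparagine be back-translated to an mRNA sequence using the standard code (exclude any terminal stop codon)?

Arg: 6 codons.
Gln: 2 codons.
Ser: 6 codons.
Gln: 2 codons.
Leu: 6 codons.
Thr: 4 codons.
Asn: 2 codons.
6 × 2 × 6 × 2 × 6 × 4 × 2 = 6912.

6912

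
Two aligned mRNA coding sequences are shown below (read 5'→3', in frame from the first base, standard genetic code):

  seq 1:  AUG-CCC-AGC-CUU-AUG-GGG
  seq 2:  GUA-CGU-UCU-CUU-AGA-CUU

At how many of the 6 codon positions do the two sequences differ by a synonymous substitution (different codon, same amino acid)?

Codon 1: AUG Met / GUA Val — nonsynonymous.
Codon 2: CCC Pro / CGU Arg — nonsynonymous.
Codon 3: AGC Ser / UCU Ser — synonymous.
Codon 4: CUU Leu / CUU Leu — identical.
Codon 5: AUG Met / AGA Arg — nonsynonymous.
Codon 6: GGG Gly / CUU Leu — nonsynonymous.
Synonymous differences: 1.

1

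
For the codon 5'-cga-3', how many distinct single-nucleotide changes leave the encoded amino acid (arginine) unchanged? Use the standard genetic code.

Position 1: AGA → 1 synonymous.
Position 2: none → 0 synonymous.
Position 3: CGU, CGC, CGG → 3 synonymous.
Total: 1 + 0 + 3 = 4.

4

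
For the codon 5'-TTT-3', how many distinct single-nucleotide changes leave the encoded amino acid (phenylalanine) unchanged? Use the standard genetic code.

Position 1: none → 0 synonymous.
Position 2: none → 0 synonymous.
Position 3: TTC → 1 synonymous.
Total: 0 + 0 + 1 = 1.

1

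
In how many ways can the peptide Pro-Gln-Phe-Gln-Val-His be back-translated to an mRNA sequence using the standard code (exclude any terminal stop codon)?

256

Pro: 4 codons.
Gln: 2 codons.
Phe: 2 codons.
Gln: 2 codons.
Val: 4 codons.
His: 2 codons.
4 × 2 × 2 × 2 × 4 × 2 = 256.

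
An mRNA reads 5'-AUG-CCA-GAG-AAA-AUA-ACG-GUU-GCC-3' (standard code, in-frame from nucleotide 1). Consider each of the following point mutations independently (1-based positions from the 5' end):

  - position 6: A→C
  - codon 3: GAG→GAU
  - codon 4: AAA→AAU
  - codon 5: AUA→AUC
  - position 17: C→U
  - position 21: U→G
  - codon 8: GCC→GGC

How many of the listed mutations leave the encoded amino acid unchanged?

3

Codon 2: CCA (Pro) → CCC (Pro) — synonymous.
Codon 3: GAG (Glu) → GAU (Asp) — missense.
Codon 4: AAA (Lys) → AAU (Asn) — missense.
Codon 5: AUA (Ile) → AUC (Ile) — synonymous.
Codon 6: ACG (Thr) → AUG (Met) — missense.
Codon 7: GUU (Val) → GUG (Val) — synonymous.
Codon 8: GCC (Ala) → GGC (Gly) — missense.
Synonymous: 3 of 7.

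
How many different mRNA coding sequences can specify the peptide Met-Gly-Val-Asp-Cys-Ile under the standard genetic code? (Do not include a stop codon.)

192

Met: 1 codon.
Gly: 4 codons.
Val: 4 codons.
Asp: 2 codons.
Cys: 2 codons.
Ile: 3 codons.
1 × 4 × 4 × 2 × 2 × 3 = 192.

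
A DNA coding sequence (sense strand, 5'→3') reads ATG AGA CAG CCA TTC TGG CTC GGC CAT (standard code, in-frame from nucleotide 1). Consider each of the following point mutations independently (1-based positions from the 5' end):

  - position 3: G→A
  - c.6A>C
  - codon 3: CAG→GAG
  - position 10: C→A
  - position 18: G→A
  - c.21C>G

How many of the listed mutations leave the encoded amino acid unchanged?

1

Codon 1: ATG (Met) → ATA (Ile) — missense.
Codon 2: AGA (Arg) → AGC (Ser) — missense.
Codon 3: CAG (Gln) → GAG (Glu) — missense.
Codon 4: CCA (Pro) → ACA (Thr) — missense.
Codon 6: TGG (Trp) → TGA (Stop) — nonsense.
Codon 7: CTC (Leu) → CTG (Leu) — synonymous.
Synonymous: 1 of 6.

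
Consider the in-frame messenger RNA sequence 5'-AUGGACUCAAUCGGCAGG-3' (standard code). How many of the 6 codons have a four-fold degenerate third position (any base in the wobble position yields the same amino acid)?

Codon 1 AUG (Met): third position 1-fold.
Codon 2 GAC (Asp): third position 2-fold.
Codon 3 UCA (Ser): third position 4-fold.
Codon 4 AUC (Ile): third position 3-fold.
Codon 5 GGC (Gly): third position 4-fold.
Codon 6 AGG (Arg): third position 2-fold.
Four-fold degenerate third positions: 2.

2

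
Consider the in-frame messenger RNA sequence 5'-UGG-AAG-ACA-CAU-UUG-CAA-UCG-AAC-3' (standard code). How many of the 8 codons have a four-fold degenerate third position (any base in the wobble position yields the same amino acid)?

2

Codon 1 UGG (Trp): third position 1-fold.
Codon 2 AAG (Lys): third position 2-fold.
Codon 3 ACA (Thr): third position 4-fold.
Codon 4 CAU (His): third position 2-fold.
Codon 5 UUG (Leu): third position 2-fold.
Codon 6 CAA (Gln): third position 2-fold.
Codon 7 UCG (Ser): third position 4-fold.
Codon 8 AAC (Asn): third position 2-fold.
Four-fold degenerate third positions: 2.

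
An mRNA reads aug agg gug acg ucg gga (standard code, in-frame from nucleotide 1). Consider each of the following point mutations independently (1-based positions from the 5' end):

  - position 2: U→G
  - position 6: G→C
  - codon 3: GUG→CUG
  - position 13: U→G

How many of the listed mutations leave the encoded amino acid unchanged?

0

Codon 1: AUG (Met) → AGG (Arg) — missense.
Codon 2: AGG (Arg) → AGC (Ser) — missense.
Codon 3: GUG (Val) → CUG (Leu) — missense.
Codon 5: UCG (Ser) → GCG (Ala) — missense.
Synonymous: 0 of 4.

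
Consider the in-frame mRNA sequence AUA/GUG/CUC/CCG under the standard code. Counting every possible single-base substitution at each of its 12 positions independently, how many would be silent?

11

Codon 1 (AUA, Ile): 2 synonymous substitutions.
Codon 2 (GUG, Val): 3 synonymous substitutions.
Codon 3 (CUC, Leu): 3 synonymous substitutions.
Codon 4 (CCG, Pro): 3 synonymous substitutions.
Total: 2 + 3 + 3 + 3 = 11.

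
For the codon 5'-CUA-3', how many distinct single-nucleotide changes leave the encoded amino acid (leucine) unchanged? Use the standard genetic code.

Position 1: UUA → 1 synonymous.
Position 2: none → 0 synonymous.
Position 3: CUU, CUC, CUG → 3 synonymous.
Total: 1 + 0 + 3 = 4.

4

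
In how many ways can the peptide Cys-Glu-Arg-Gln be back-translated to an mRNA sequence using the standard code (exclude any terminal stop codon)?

Cys: 2 codons.
Glu: 2 codons.
Arg: 6 codons.
Gln: 2 codons.
2 × 2 × 6 × 2 = 48.

48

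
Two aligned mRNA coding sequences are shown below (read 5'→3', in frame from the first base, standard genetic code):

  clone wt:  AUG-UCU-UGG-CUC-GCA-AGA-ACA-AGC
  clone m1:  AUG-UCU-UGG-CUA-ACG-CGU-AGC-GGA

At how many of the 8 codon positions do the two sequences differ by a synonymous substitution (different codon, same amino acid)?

Codon 1: AUG Met / AUG Met — identical.
Codon 2: UCU Ser / UCU Ser — identical.
Codon 3: UGG Trp / UGG Trp — identical.
Codon 4: CUC Leu / CUA Leu — synonymous.
Codon 5: GCA Ala / ACG Thr — nonsynonymous.
Codon 6: AGA Arg / CGU Arg — synonymous.
Codon 7: ACA Thr / AGC Ser — nonsynonymous.
Codon 8: AGC Ser / GGA Gly — nonsynonymous.
Synonymous differences: 2.

2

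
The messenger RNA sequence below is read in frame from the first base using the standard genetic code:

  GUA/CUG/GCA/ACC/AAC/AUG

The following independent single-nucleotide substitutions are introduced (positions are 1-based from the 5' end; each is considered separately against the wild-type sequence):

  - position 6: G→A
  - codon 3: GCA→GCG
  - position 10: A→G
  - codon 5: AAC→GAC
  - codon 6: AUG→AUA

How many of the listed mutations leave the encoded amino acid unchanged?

2

Codon 2: CUG (Leu) → CUA (Leu) — synonymous.
Codon 3: GCA (Ala) → GCG (Ala) — synonymous.
Codon 4: ACC (Thr) → GCC (Ala) — missense.
Codon 5: AAC (Asn) → GAC (Asp) — missense.
Codon 6: AUG (Met) → AUA (Ile) — missense.
Synonymous: 2 of 5.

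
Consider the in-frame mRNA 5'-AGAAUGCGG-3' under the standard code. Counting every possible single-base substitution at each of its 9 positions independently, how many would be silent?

6

Codon 1 (AGA, Arg): 2 synonymous substitutions.
Codon 2 (AUG, Met): 0 synonymous substitutions.
Codon 3 (CGG, Arg): 4 synonymous substitutions.
Total: 2 + 0 + 4 = 6.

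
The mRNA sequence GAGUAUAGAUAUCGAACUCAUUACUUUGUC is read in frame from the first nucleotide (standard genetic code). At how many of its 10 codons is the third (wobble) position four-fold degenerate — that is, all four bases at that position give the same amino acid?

3

Codon 1 GAG (Glu): third position 2-fold.
Codon 2 UAU (Tyr): third position 2-fold.
Codon 3 AGA (Arg): third position 2-fold.
Codon 4 UAU (Tyr): third position 2-fold.
Codon 5 CGA (Arg): third position 4-fold.
Codon 6 ACU (Thr): third position 4-fold.
Codon 7 CAU (His): third position 2-fold.
Codon 8 UAC (Tyr): third position 2-fold.
Codon 9 UUU (Phe): third position 2-fold.
Codon 10 GUC (Val): third position 4-fold.
Four-fold degenerate third positions: 3.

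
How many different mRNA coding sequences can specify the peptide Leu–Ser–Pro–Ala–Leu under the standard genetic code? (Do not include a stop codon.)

3456

Leu: 6 codons.
Ser: 6 codons.
Pro: 4 codons.
Ala: 4 codons.
Leu: 6 codons.
6 × 6 × 4 × 4 × 6 = 3456.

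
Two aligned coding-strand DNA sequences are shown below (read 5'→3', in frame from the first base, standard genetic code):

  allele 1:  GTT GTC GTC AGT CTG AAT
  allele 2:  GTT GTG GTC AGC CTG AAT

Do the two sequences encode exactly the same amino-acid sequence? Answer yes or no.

Codon 1: GTT Val / GTT Val — identical.
Codon 2: GTC Val / GTG Val — synonymous.
Codon 3: GTC Val / GTC Val — identical.
Codon 4: AGT Ser / AGC Ser — synonymous.
Codon 5: CTG Leu / CTG Leu — identical.
Codon 6: AAT Asn / AAT Asn — identical.
Nonsynonymous differences: 0 → same protein.

yes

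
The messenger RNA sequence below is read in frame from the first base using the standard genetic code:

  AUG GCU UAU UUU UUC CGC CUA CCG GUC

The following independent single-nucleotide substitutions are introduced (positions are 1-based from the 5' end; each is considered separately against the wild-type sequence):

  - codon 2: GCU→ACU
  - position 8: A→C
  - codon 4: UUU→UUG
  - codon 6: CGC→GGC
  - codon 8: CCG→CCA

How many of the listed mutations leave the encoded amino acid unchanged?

1

Codon 2: GCU (Ala) → ACU (Thr) — missense.
Codon 3: UAU (Tyr) → UCU (Ser) — missense.
Codon 4: UUU (Phe) → UUG (Leu) — missense.
Codon 6: CGC (Arg) → GGC (Gly) — missense.
Codon 8: CCG (Pro) → CCA (Pro) — synonymous.
Synonymous: 1 of 5.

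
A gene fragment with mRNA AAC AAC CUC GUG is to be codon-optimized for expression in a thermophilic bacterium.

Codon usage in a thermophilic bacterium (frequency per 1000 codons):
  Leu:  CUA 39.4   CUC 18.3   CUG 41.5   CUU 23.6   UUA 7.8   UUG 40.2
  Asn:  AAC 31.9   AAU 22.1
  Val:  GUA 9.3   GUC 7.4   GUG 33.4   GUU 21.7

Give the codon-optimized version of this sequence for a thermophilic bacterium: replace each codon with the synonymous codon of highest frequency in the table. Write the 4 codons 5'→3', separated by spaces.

AAC AAC CUG GUG

Codon 1 (Asn): best is AAC at 31.9.
Codon 2 (Asn): best is AAC at 31.9.
Codon 3 (Leu): best is CUG at 41.5.
Codon 4 (Val): best is GUG at 33.4.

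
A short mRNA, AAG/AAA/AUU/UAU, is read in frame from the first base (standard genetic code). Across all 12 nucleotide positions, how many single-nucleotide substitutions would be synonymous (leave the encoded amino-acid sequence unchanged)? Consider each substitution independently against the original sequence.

5

Codon 1 (AAG, Lys): 1 synonymous substitution.
Codon 2 (AAA, Lys): 1 synonymous substitution.
Codon 3 (AUU, Ile): 2 synonymous substitutions.
Codon 4 (UAU, Tyr): 1 synonymous substitution.
Total: 1 + 1 + 2 + 1 = 5.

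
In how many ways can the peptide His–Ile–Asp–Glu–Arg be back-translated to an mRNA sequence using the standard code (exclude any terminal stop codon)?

144

His: 2 codons.
Ile: 3 codons.
Asp: 2 codons.
Glu: 2 codons.
Arg: 6 codons.
2 × 3 × 2 × 2 × 6 = 144.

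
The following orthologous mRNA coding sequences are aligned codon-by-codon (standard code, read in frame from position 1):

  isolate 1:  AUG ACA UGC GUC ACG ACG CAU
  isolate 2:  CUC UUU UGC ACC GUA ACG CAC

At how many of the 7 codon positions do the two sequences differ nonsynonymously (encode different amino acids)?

4

Codon 1: AUG Met / CUC Leu — nonsynonymous.
Codon 2: ACA Thr / UUU Phe — nonsynonymous.
Codon 3: UGC Cys / UGC Cys — identical.
Codon 4: GUC Val / ACC Thr — nonsynonymous.
Codon 5: ACG Thr / GUA Val — nonsynonymous.
Codon 6: ACG Thr / ACG Thr — identical.
Codon 7: CAU His / CAC His — synonymous.
Nonsynonymous differences: 4.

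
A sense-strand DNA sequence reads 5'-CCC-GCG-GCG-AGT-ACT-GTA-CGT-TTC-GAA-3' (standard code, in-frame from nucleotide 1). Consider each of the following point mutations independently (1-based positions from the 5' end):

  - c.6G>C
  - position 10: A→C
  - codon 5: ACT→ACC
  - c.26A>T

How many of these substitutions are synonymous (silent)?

Codon 2: GCG (Ala) → GCC (Ala) — synonymous.
Codon 4: AGT (Ser) → CGT (Arg) — missense.
Codon 5: ACT (Thr) → ACC (Thr) — synonymous.
Codon 9: GAA (Glu) → GTA (Val) — missense.
Synonymous: 2 of 4.

2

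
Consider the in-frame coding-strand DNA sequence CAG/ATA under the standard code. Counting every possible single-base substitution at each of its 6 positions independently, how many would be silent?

3

Codon 1 (CAG, Gln): 1 synonymous substitution.
Codon 2 (ATA, Ile): 2 synonymous substitutions.
Total: 1 + 2 = 3.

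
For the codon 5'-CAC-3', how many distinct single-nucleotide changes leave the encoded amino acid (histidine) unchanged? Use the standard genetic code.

Position 1: none → 0 synonymous.
Position 2: none → 0 synonymous.
Position 3: CAT → 1 synonymous.
Total: 0 + 0 + 1 = 1.

1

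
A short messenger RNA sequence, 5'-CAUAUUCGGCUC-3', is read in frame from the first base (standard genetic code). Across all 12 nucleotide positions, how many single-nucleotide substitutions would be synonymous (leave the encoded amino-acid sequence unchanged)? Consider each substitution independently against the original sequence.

10

Codon 1 (CAU, His): 1 synonymous substitution.
Codon 2 (AUU, Ile): 2 synonymous substitutions.
Codon 3 (CGG, Arg): 4 synonymous substitutions.
Codon 4 (CUC, Leu): 3 synonymous substitutions.
Total: 1 + 2 + 4 + 3 = 10.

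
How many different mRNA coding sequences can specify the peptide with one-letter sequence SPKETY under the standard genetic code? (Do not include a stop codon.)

Ser: 6 codons.
Pro: 4 codons.
Lys: 2 codons.
Glu: 2 codons.
Thr: 4 codons.
Tyr: 2 codons.
6 × 4 × 2 × 2 × 4 × 2 = 768.

768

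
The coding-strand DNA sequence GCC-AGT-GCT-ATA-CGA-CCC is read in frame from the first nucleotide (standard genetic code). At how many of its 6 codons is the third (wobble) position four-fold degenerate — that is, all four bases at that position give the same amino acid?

4

Codon 1 GCC (Ala): third position 4-fold.
Codon 2 AGT (Ser): third position 2-fold.
Codon 3 GCT (Ala): third position 4-fold.
Codon 4 ATA (Ile): third position 3-fold.
Codon 5 CGA (Arg): third position 4-fold.
Codon 6 CCC (Pro): third position 4-fold.
Four-fold degenerate third positions: 4.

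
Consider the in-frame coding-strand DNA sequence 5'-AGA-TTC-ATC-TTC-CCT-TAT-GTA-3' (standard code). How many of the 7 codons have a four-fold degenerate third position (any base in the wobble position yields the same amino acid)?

2

Codon 1 AGA (Arg): third position 2-fold.
Codon 2 TTC (Phe): third position 2-fold.
Codon 3 ATC (Ile): third position 3-fold.
Codon 4 TTC (Phe): third position 2-fold.
Codon 5 CCT (Pro): third position 4-fold.
Codon 6 TAT (Tyr): third position 2-fold.
Codon 7 GTA (Val): third position 4-fold.
Four-fold degenerate third positions: 2.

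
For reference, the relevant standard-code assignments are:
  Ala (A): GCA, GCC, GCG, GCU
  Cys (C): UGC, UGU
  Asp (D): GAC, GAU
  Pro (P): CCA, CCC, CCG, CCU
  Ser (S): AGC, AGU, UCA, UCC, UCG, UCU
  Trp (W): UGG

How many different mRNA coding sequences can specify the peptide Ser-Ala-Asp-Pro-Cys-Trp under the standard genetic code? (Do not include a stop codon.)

Ser: 6 codons.
Ala: 4 codons.
Asp: 2 codons.
Pro: 4 codons.
Cys: 2 codons.
Trp: 1 codon.
6 × 4 × 2 × 4 × 2 × 1 = 384.

384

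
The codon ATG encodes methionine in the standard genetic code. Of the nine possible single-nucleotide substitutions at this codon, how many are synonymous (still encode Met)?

0

Position 1: none → 0 synonymous.
Position 2: none → 0 synonymous.
Position 3: none → 0 synonymous.
Total: 0 + 0 + 0 = 0.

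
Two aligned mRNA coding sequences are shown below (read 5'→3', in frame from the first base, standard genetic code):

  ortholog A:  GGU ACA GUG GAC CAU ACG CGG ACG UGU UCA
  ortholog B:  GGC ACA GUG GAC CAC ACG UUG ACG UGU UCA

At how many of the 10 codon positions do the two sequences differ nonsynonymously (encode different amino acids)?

1

Codon 1: GGU Gly / GGC Gly — synonymous.
Codon 2: ACA Thr / ACA Thr — identical.
Codon 3: GUG Val / GUG Val — identical.
Codon 4: GAC Asp / GAC Asp — identical.
Codon 5: CAU His / CAC His — synonymous.
Codon 6: ACG Thr / ACG Thr — identical.
Codon 7: CGG Arg / UUG Leu — nonsynonymous.
Codon 8: ACG Thr / ACG Thr — identical.
Codon 9: UGU Cys / UGU Cys — identical.
Codon 10: UCA Ser / UCA Ser — identical.
Nonsynonymous differences: 1.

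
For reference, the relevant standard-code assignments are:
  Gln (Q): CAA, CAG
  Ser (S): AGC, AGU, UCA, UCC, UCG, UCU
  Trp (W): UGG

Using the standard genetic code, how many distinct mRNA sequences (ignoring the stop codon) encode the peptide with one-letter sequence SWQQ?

Ser: 6 codons.
Trp: 1 codon.
Gln: 2 codons.
Gln: 2 codons.
6 × 1 × 2 × 2 = 24.

24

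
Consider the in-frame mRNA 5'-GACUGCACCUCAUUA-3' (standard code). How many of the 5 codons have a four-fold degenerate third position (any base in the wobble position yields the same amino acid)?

Codon 1 GAC (Asp): third position 2-fold.
Codon 2 UGC (Cys): third position 2-fold.
Codon 3 ACC (Thr): third position 4-fold.
Codon 4 UCA (Ser): third position 4-fold.
Codon 5 UUA (Leu): third position 2-fold.
Four-fold degenerate third positions: 2.

2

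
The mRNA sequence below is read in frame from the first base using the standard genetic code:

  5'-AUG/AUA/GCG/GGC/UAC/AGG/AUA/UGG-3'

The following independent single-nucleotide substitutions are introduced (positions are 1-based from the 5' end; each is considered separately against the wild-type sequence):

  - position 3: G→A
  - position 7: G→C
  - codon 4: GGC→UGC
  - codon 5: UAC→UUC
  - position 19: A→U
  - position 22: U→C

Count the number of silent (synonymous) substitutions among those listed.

0

Codon 1: AUG (Met) → AUA (Ile) — missense.
Codon 3: GCG (Ala) → CCG (Pro) — missense.
Codon 4: GGC (Gly) → UGC (Cys) — missense.
Codon 5: UAC (Tyr) → UUC (Phe) — missense.
Codon 7: AUA (Ile) → UUA (Leu) — missense.
Codon 8: UGG (Trp) → CGG (Arg) — missense.
Synonymous: 0 of 6.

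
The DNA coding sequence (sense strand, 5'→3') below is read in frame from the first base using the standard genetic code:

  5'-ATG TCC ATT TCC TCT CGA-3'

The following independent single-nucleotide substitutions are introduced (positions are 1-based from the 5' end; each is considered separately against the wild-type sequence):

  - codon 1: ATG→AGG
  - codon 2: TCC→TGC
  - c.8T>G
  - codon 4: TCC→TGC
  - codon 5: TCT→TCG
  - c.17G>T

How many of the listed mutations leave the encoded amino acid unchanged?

1

Codon 1: ATG (Met) → AGG (Arg) — missense.
Codon 2: TCC (Ser) → TGC (Cys) — missense.
Codon 3: ATT (Ile) → AGT (Ser) — missense.
Codon 4: TCC (Ser) → TGC (Cys) — missense.
Codon 5: TCT (Ser) → TCG (Ser) — synonymous.
Codon 6: CGA (Arg) → CTA (Leu) — missense.
Synonymous: 1 of 6.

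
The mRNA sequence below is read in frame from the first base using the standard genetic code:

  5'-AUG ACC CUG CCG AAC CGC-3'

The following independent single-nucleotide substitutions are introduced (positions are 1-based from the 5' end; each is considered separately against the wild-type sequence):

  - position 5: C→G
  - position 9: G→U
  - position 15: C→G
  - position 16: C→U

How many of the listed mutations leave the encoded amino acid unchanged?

Codon 2: ACC (Thr) → AGC (Ser) — missense.
Codon 3: CUG (Leu) → CUU (Leu) — synonymous.
Codon 5: AAC (Asn) → AAG (Lys) — missense.
Codon 6: CGC (Arg) → UGC (Cys) — missense.
Synonymous: 1 of 4.

1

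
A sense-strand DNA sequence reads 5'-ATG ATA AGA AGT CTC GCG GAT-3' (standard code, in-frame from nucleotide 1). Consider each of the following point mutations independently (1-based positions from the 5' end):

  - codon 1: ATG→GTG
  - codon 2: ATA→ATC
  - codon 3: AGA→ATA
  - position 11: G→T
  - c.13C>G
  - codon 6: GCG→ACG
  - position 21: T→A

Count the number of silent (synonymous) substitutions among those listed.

1

Codon 1: ATG (Met) → GTG (Val) — missense.
Codon 2: ATA (Ile) → ATC (Ile) — synonymous.
Codon 3: AGA (Arg) → ATA (Ile) — missense.
Codon 4: AGT (Ser) → ATT (Ile) — missense.
Codon 5: CTC (Leu) → GTC (Val) — missense.
Codon 6: GCG (Ala) → ACG (Thr) — missense.
Codon 7: GAT (Asp) → GAA (Glu) — missense.
Synonymous: 1 of 7.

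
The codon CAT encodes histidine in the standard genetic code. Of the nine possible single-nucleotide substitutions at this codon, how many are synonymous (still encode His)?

Position 1: none → 0 synonymous.
Position 2: none → 0 synonymous.
Position 3: CAC → 1 synonymous.
Total: 0 + 0 + 1 = 1.

1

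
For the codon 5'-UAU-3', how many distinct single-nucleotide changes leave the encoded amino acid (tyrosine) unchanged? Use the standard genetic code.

1

Position 1: none → 0 synonymous.
Position 2: none → 0 synonymous.
Position 3: UAC → 1 synonymous.
Total: 0 + 0 + 1 = 1.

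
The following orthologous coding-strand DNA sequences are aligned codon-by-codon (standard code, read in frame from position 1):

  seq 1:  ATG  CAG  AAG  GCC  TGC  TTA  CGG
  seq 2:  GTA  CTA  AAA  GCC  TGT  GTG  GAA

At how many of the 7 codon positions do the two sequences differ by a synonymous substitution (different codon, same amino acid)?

Codon 1: ATG Met / GTA Val — nonsynonymous.
Codon 2: CAG Gln / CTA Leu — nonsynonymous.
Codon 3: AAG Lys / AAA Lys — synonymous.
Codon 4: GCC Ala / GCC Ala — identical.
Codon 5: TGC Cys / TGT Cys — synonymous.
Codon 6: TTA Leu / GTG Val — nonsynonymous.
Codon 7: CGG Arg / GAA Glu — nonsynonymous.
Synonymous differences: 2.

2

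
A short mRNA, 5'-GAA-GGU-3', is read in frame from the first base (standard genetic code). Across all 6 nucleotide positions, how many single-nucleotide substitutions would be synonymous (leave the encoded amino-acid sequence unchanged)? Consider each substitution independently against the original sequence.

Codon 1 (GAA, Glu): 1 synonymous substitution.
Codon 2 (GGU, Gly): 3 synonymous substitutions.
Total: 1 + 3 = 4.

4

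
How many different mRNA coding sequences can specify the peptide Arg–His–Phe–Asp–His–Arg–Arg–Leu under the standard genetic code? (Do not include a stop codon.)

Arg: 6 codons.
His: 2 codons.
Phe: 2 codons.
Asp: 2 codons.
His: 2 codons.
Arg: 6 codons.
Arg: 6 codons.
Leu: 6 codons.
6 × 2 × 2 × 2 × 2 × 6 × 6 × 6 = 20736.

20736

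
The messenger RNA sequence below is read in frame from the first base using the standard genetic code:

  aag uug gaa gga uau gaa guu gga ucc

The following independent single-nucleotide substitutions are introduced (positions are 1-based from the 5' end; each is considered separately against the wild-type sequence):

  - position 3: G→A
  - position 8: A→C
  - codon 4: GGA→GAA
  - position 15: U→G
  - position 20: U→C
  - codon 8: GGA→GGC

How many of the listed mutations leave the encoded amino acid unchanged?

2

Codon 1: AAG (Lys) → AAA (Lys) — synonymous.
Codon 3: GAA (Glu) → GCA (Ala) — missense.
Codon 4: GGA (Gly) → GAA (Glu) — missense.
Codon 5: UAU (Tyr) → UAG (Stop) — nonsense.
Codon 7: GUU (Val) → GCU (Ala) — missense.
Codon 8: GGA (Gly) → GGC (Gly) — synonymous.
Synonymous: 2 of 6.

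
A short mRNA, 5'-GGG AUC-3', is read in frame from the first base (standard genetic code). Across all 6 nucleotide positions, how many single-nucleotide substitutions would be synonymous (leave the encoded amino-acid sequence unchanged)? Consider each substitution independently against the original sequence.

Codon 1 (GGG, Gly): 3 synonymous substitutions.
Codon 2 (AUC, Ile): 2 synonymous substitutions.
Total: 3 + 2 = 5.

5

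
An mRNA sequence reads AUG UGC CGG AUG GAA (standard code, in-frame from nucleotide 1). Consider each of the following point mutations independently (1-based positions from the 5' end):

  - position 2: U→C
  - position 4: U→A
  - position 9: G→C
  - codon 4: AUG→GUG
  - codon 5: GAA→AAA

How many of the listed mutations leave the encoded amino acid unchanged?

Codon 1: AUG (Met) → ACG (Thr) — missense.
Codon 2: UGC (Cys) → AGC (Ser) — missense.
Codon 3: CGG (Arg) → CGC (Arg) — synonymous.
Codon 4: AUG (Met) → GUG (Val) — missense.
Codon 5: GAA (Glu) → AAA (Lys) — missense.
Synonymous: 1 of 5.

1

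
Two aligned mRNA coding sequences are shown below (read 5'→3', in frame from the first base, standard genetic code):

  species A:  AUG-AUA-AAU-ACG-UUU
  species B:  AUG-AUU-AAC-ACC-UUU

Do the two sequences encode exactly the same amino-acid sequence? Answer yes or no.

yes

Codon 1: AUG Met / AUG Met — identical.
Codon 2: AUA Ile / AUU Ile — synonymous.
Codon 3: AAU Asn / AAC Asn — synonymous.
Codon 4: ACG Thr / ACC Thr — synonymous.
Codon 5: UUU Phe / UUU Phe — identical.
Nonsynonymous differences: 0 → same protein.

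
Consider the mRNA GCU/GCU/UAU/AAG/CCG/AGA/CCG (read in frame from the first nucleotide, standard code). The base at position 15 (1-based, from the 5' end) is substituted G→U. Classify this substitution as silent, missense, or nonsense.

Position 15 falls in codon 5: CCG → Pro.
After the substitution the codon is CCU → Pro.
Both encode Pro, so the change is synonymous.

silent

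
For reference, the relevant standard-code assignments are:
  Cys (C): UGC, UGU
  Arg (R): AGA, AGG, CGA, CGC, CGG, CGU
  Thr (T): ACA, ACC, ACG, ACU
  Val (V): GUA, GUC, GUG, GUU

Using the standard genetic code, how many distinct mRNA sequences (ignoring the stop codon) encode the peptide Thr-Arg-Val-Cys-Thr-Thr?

3072

Thr: 4 codons.
Arg: 6 codons.
Val: 4 codons.
Cys: 2 codons.
Thr: 4 codons.
Thr: 4 codons.
4 × 6 × 4 × 2 × 4 × 4 = 3072.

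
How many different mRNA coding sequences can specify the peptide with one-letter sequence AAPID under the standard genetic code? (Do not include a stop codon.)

384

Ala: 4 codons.
Ala: 4 codons.
Pro: 4 codons.
Ile: 3 codons.
Asp: 2 codons.
4 × 4 × 4 × 3 × 2 = 384.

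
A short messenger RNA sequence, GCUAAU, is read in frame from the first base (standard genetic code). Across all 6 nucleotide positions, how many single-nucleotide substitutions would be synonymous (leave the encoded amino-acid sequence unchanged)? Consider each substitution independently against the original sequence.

4

Codon 1 (GCU, Ala): 3 synonymous substitutions.
Codon 2 (AAU, Asn): 1 synonymous substitution.
Total: 3 + 1 = 4.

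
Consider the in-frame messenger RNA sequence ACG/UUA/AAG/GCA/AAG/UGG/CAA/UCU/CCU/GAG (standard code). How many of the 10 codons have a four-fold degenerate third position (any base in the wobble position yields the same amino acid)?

Codon 1 ACG (Thr): third position 4-fold.
Codon 2 UUA (Leu): third position 2-fold.
Codon 3 AAG (Lys): third position 2-fold.
Codon 4 GCA (Ala): third position 4-fold.
Codon 5 AAG (Lys): third position 2-fold.
Codon 6 UGG (Trp): third position 1-fold.
Codon 7 CAA (Gln): third position 2-fold.
Codon 8 UCU (Ser): third position 4-fold.
Codon 9 CCU (Pro): third position 4-fold.
Codon 10 GAG (Glu): third position 2-fold.
Four-fold degenerate third positions: 4.

4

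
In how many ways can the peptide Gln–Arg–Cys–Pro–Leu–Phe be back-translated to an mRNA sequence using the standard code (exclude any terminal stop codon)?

1152

Gln: 2 codons.
Arg: 6 codons.
Cys: 2 codons.
Pro: 4 codons.
Leu: 6 codons.
Phe: 2 codons.
2 × 6 × 2 × 4 × 6 × 2 = 1152.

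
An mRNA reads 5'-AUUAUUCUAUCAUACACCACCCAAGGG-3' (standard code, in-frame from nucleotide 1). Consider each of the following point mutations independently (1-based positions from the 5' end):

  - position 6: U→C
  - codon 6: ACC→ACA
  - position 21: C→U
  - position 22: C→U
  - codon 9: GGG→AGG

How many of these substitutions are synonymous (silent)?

3

Codon 2: AUU (Ile) → AUC (Ile) — synonymous.
Codon 6: ACC (Thr) → ACA (Thr) — synonymous.
Codon 7: ACC (Thr) → ACU (Thr) — synonymous.
Codon 8: CAA (Gln) → UAA (Stop) — nonsense.
Codon 9: GGG (Gly) → AGG (Arg) — missense.
Synonymous: 3 of 5.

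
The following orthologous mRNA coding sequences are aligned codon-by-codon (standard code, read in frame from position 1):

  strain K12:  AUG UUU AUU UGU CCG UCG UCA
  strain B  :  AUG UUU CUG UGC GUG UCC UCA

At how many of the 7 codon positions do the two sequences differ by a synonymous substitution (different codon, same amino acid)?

Codon 1: AUG Met / AUG Met — identical.
Codon 2: UUU Phe / UUU Phe — identical.
Codon 3: AUU Ile / CUG Leu — nonsynonymous.
Codon 4: UGU Cys / UGC Cys — synonymous.
Codon 5: CCG Pro / GUG Val — nonsynonymous.
Codon 6: UCG Ser / UCC Ser — synonymous.
Codon 7: UCA Ser / UCA Ser — identical.
Synonymous differences: 2.

2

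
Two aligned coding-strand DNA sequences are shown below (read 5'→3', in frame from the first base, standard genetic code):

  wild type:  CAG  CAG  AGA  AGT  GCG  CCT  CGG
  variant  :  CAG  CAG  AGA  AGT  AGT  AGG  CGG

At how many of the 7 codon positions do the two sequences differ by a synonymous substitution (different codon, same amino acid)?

0

Codon 1: CAG Gln / CAG Gln — identical.
Codon 2: CAG Gln / CAG Gln — identical.
Codon 3: AGA Arg / AGA Arg — identical.
Codon 4: AGT Ser / AGT Ser — identical.
Codon 5: GCG Ala / AGT Ser — nonsynonymous.
Codon 6: CCT Pro / AGG Arg — nonsynonymous.
Codon 7: CGG Arg / CGG Arg — identical.
Synonymous differences: 0.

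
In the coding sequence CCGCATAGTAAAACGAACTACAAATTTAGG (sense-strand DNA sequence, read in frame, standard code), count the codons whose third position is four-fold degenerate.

2

Codon 1 CCG (Pro): third position 4-fold.
Codon 2 CAT (His): third position 2-fold.
Codon 3 AGT (Ser): third position 2-fold.
Codon 4 AAA (Lys): third position 2-fold.
Codon 5 ACG (Thr): third position 4-fold.
Codon 6 AAC (Asn): third position 2-fold.
Codon 7 TAC (Tyr): third position 2-fold.
Codon 8 AAA (Lys): third position 2-fold.
Codon 9 TTT (Phe): third position 2-fold.
Codon 10 AGG (Arg): third position 2-fold.
Four-fold degenerate third positions: 2.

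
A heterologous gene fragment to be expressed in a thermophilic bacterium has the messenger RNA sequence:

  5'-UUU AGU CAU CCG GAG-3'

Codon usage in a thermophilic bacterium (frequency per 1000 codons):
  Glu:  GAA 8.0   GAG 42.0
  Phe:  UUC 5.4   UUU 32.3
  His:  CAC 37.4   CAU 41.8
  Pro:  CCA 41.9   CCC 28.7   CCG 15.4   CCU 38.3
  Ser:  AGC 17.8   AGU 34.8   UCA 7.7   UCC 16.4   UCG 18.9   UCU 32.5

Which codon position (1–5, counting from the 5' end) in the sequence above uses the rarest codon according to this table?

4

Codon 1 UUU (Phe): 32.3 per 1000.
Codon 2 AGU (Ser): 34.8 per 1000.
Codon 3 CAU (His): 41.8 per 1000.
Codon 4 CCG (Pro): 15.4 per 1000.
Codon 5 GAG (Glu): 42.0 per 1000.
Lowest frequency is 15.4 at codon 4.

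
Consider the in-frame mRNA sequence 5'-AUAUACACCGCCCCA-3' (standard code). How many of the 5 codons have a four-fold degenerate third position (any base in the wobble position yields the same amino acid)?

3

Codon 1 AUA (Ile): third position 3-fold.
Codon 2 UAC (Tyr): third position 2-fold.
Codon 3 ACC (Thr): third position 4-fold.
Codon 4 GCC (Ala): third position 4-fold.
Codon 5 CCA (Pro): third position 4-fold.
Four-fold degenerate third positions: 3.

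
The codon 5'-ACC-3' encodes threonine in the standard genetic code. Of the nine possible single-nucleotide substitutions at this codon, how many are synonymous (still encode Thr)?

Position 1: none → 0 synonymous.
Position 2: none → 0 synonymous.
Position 3: ACU, ACA, ACG → 3 synonymous.
Total: 0 + 0 + 3 = 3.

3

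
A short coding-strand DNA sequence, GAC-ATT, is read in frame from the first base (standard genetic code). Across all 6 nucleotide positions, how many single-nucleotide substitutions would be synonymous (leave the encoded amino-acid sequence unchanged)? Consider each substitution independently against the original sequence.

Codon 1 (GAC, Asp): 1 synonymous substitution.
Codon 2 (ATT, Ile): 2 synonymous substitutions.
Total: 1 + 2 = 3.

3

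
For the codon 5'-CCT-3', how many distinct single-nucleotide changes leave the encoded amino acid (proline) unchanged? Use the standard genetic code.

3

Position 1: none → 0 synonymous.
Position 2: none → 0 synonymous.
Position 3: CCC, CCA, CCG → 3 synonymous.
Total: 0 + 0 + 3 = 3.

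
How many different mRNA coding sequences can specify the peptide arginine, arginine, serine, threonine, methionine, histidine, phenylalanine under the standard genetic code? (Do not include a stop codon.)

3456

Arg: 6 codons.
Arg: 6 codons.
Ser: 6 codons.
Thr: 4 codons.
Met: 1 codon.
His: 2 codons.
Phe: 2 codons.
6 × 6 × 6 × 4 × 1 × 2 × 2 = 3456.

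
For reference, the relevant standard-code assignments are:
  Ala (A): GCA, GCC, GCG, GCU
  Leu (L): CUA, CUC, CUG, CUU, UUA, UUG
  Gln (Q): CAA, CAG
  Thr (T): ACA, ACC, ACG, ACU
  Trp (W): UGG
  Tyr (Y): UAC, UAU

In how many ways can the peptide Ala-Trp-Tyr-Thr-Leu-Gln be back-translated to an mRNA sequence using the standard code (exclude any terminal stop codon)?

384

Ala: 4 codons.
Trp: 1 codon.
Tyr: 2 codons.
Thr: 4 codons.
Leu: 6 codons.
Gln: 2 codons.
4 × 1 × 2 × 4 × 6 × 2 = 384.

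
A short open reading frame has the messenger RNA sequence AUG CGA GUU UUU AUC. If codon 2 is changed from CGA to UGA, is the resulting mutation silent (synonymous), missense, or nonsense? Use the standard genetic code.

Position 4 falls in codon 2: CGA → Arg.
After the substitution the codon is UGA → Stop.
The new codon is a stop codon, so this is a nonsense mutation.

nonsense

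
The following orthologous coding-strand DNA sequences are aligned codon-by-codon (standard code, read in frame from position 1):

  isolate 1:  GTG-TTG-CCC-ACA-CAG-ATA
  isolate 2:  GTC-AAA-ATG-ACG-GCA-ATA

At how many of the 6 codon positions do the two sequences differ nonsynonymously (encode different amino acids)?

Codon 1: GTG Val / GTC Val — synonymous.
Codon 2: TTG Leu / AAA Lys — nonsynonymous.
Codon 3: CCC Pro / ATG Met — nonsynonymous.
Codon 4: ACA Thr / ACG Thr — synonymous.
Codon 5: CAG Gln / GCA Ala — nonsynonymous.
Codon 6: ATA Ile / ATA Ile — identical.
Nonsynonymous differences: 3.

3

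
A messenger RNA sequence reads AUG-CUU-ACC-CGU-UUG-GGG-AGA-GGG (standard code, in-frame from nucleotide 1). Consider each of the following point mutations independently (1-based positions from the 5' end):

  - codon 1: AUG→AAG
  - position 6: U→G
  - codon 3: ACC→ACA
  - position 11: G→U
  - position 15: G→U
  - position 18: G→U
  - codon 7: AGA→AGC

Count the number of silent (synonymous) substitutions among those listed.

3

Codon 1: AUG (Met) → AAG (Lys) — missense.
Codon 2: CUU (Leu) → CUG (Leu) — synonymous.
Codon 3: ACC (Thr) → ACA (Thr) — synonymous.
Codon 4: CGU (Arg) → CUU (Leu) — missense.
Codon 5: UUG (Leu) → UUU (Phe) — missense.
Codon 6: GGG (Gly) → GGU (Gly) — synonymous.
Codon 7: AGA (Arg) → AGC (Ser) — missense.
Synonymous: 3 of 7.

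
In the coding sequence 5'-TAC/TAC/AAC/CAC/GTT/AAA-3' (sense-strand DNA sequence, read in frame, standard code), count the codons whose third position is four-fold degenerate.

Codon 1 TAC (Tyr): third position 2-fold.
Codon 2 TAC (Tyr): third position 2-fold.
Codon 3 AAC (Asn): third position 2-fold.
Codon 4 CAC (His): third position 2-fold.
Codon 5 GTT (Val): third position 4-fold.
Codon 6 AAA (Lys): third position 2-fold.
Four-fold degenerate third positions: 1.

1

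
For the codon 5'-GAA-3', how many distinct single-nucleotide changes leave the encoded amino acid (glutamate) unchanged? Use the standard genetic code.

1

Position 1: none → 0 synonymous.
Position 2: none → 0 synonymous.
Position 3: GAG → 1 synonymous.
Total: 0 + 0 + 1 = 1.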